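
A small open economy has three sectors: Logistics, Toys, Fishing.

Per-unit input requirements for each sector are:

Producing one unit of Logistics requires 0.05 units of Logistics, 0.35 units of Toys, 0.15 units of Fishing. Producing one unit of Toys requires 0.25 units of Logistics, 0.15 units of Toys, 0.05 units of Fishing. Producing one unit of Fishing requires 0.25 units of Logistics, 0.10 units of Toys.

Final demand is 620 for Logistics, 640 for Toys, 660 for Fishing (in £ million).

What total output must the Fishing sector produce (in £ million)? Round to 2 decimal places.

x_3 = 917.44

I − A =
  [   0.95    -0.25    -0.25]
  [  -0.35     0.85    -0.10]
  [  -0.15    -0.05     1.00]
Cofactors of I−A, C_ij = (−1)^(i+j)·(minor ij) (rows/columns in the sector order above):
  C_11 = (0.85)(1.00) − (-0.10)(-0.05) = 0.8450
  C_12 = −[(-0.35)(1.00) − (-0.10)(-0.15)] = 0.3650
  C_13 = (-0.35)(-0.05) − (0.85)(-0.15) = 0.1450
  C_21 = −[(-0.25)(1.00) − (-0.25)(-0.05)] = 0.2625
  C_22 = (0.95)(1.00) − (-0.25)(-0.15) = 0.9125
  C_23 = −[(0.95)(-0.05) − (-0.25)(-0.15)] = 0.0850
  C_31 = (-0.25)(-0.10) − (-0.25)(0.85) = 0.2375
  C_32 = −[(0.95)(-0.10) − (-0.25)(-0.35)] = 0.1825
  C_33 = (0.95)(0.85) − (-0.25)(-0.35) = 0.7200
det(I−A) = Σ_j (I−A)_1j·C_1j = (0.95)(0.8450) + (-0.25)(0.3650) + (-0.25)(0.1450) = 0.67525
adj(I−A) = Cᵀ =
  [ 0.8450   0.2625   0.2375]
  [ 0.3650   0.9125   0.1825]
  [ 0.1450   0.0850   0.7200]
(I − A)⁻¹ = adj(I−A) / det(I−A) ≈
  [   1.2514     0.3887     0.3517]
  [   0.5405     1.3514     0.2703]
  [   0.2147     0.1259     1.0663]
x = (I − A)⁻¹ d = adj(I−A)·d / det(I−A), with det(I−A) = 0.67525:
  x_1 = (0.8450·620 + 0.2625·640 + 0.2375·660) / 0.67525 = 848.65 / 0.67525 ≈ 1256.79
  x_2 = (0.3650·620 + 0.9125·640 + 0.1825·660) / 0.67525 = 930.75 / 0.67525 ≈ 1378.38
  x_3 = (0.1450·620 + 0.0850·640 + 0.7200·660) / 0.67525 = 619.50 / 0.67525 ≈ 917.44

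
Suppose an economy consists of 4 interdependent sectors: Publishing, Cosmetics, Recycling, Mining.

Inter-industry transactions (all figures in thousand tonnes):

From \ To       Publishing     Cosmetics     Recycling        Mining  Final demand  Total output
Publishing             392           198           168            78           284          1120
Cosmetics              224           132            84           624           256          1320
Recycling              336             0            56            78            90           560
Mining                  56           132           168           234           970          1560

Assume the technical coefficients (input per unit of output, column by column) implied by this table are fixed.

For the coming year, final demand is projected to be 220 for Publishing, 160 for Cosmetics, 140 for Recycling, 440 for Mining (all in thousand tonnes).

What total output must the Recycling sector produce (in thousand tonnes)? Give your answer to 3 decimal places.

Technical coefficients a_ij = z_ij / X_j:
  a_11 = 392/1120 = 0.35, a_21 = 224/1120 = 0.20, a_31 = 336/1120 = 0.30, a_41 = 56/1120 = 0.05
  a_12 = 198/1320 = 0.15, a_22 = 132/1320 = 0.10, a_32 = 0/1320 = 0.00, a_42 = 132/1320 = 0.10
  a_13 = 168/560 = 0.30, a_23 = 84/560 = 0.15, a_33 = 56/560 = 0.10, a_43 = 168/560 = 0.30
  a_14 = 78/1560 = 0.05, a_24 = 624/1560 = 0.40, a_34 = 78/1560 = 0.05, a_44 = 234/1560 = 0.15
I − A =
  [   0.65    -0.15    -0.30    -0.05]
  [  -0.20     0.90    -0.15    -0.40]
  [  -0.30     0.00     0.90    -0.05]
  [  -0.05    -0.10    -0.30     0.85]
Compute the cofactors C_ij = (−1)^(i+j)·(3×3 minor ij) of I−A; the adjugate is their transpose:
adj(I−A) = Cᵀ =
  [ 0.638250   0.118500   0.268875   0.109125]
  [ 0.242625   0.403500   0.220500   0.217125]
  [ 0.220750   0.043375   0.439500   0.059250]
  [ 0.144000   0.069750   0.196875   0.411750]
det(I−A) = Σ_j (I−A)_1j·C_1j = (0.65)(0.638250) + (-0.15)(0.242625) + (-0.30)(0.220750) + (-0.05)(0.144000) = 0.30504375
(I − A)⁻¹ = adj(I−A) / det(I−A) ≈
  [   2.0923     0.3885     0.8814     0.3577]
  [   0.7954     1.3228     0.7228     0.7118]
  [   0.7237     0.1422     1.4408     0.1942]
  [   0.4721     0.2287     0.6454     1.3498]
x = (I − A)⁻¹ d = adj(I−A)·d / det(I−A), with det(I−A) = 0.30504375:
  x_1 = (0.638250·220 + 0.118500·160 + 0.268875·140 + 0.109125·440) / 0.30504375 = 245.0325 / 0.30504375 ≈ 803.270
  x_2 = (0.242625·220 + 0.403500·160 + 0.220500·140 + 0.217125·440) / 0.30504375 = 244.3425 / 0.30504375 ≈ 801.008
  x_3 = (0.220750·220 + 0.043375·160 + 0.439500·140 + 0.059250·440) / 0.30504375 = 143.105 / 0.30504375 ≈ 469.129
  x_4 = (0.144000·220 + 0.069750·160 + 0.196875·140 + 0.411750·440) / 0.30504375 = 251.5725 / 0.30504375 ≈ 824.710

x_3 = 469.129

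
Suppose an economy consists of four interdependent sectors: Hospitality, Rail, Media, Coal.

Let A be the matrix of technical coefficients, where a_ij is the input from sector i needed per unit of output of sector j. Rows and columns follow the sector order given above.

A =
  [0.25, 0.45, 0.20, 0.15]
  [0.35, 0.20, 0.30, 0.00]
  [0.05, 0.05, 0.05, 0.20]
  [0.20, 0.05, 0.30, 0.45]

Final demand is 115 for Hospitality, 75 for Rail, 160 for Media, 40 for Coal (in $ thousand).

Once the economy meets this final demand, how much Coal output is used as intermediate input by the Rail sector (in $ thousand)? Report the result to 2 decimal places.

I − A =
  [   0.75    -0.45    -0.20    -0.15]
  [  -0.35     0.80    -0.30     0.00]
  [  -0.05    -0.05     0.95    -0.20]
  [  -0.20    -0.05    -0.30     0.55]
Compute the cofactors C_ij = (−1)^(i+j)·(3×3 minor ij) of I−A; the adjugate is their transpose:
adj(I−A) = Cᵀ =
  [ 0.358750   0.225000   0.200500   0.170750]
  [ 0.182125   0.302625   0.169000   0.111125]
  [ 0.067125   0.057375   0.216750   0.097125]
  [ 0.183625   0.140625   0.206500   0.390875]
det(I−A) = Σ_j (I−A)_1j·C_1j = (0.75)(0.358750) + (-0.45)(0.182125) + (-0.20)(0.067125) + (-0.15)(0.183625) = 0.1461375
(I − A)⁻¹ = adj(I−A) / det(I−A) ≈
  [   2.4549     1.5396     1.3720     1.1684]
  [   1.2463     2.0708     1.1564     0.7604]
  [   0.4593     0.3926     1.4832     0.6646]
  [   1.2565     0.9623     1.4131     2.6747]
First solve x = (I − A)⁻¹ d = adj(I−A)·d / det(I−A); in particular x_R = (0.182125·115 + 0.302625·75 + 0.169000·160 + 0.111125·40) / 0.1461375 = 75.12625 / 0.1461375 ≈ 514.0792.
Intermediate flow from C to R: z_CR = a_CR · x_R = 0.05 × 75.12625 / 0.1461375 = 3.7563125 / 0.1461375 ≈ 25.70.

z_CR = 25.70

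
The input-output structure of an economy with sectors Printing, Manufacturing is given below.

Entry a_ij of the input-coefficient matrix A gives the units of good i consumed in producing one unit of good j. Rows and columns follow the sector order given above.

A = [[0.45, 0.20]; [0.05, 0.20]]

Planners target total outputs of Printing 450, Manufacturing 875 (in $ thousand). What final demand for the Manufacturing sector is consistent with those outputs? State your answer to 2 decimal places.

I − A =
  [   0.55    -0.20]
  [  -0.05     0.80]
d = (I − A) x:
  d_P = (+0.55)·450 + (-0.20)·875 = 72.50
  d_M = (-0.05)·450 + (+0.80)·875 = 677.50

d_M = 677.50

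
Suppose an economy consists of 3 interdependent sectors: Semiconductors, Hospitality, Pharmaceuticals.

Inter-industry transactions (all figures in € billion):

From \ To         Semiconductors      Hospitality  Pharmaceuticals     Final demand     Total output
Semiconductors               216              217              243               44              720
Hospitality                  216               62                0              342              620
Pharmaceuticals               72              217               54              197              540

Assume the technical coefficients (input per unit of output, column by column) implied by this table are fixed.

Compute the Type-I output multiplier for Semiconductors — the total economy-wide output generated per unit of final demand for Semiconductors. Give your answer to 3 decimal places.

m_1 = 3.314

Technical coefficients a_ij = z_ij / X_j:
  a_11 = 216/720 = 0.30, a_21 = 216/720 = 0.30, a_31 = 72/720 = 0.10
  a_12 = 217/620 = 0.35, a_22 = 62/620 = 0.10, a_32 = 217/620 = 0.35
  a_13 = 243/540 = 0.45, a_23 = 0/540 = 0.00, a_33 = 54/540 = 0.10
I − A =
  [   0.70    -0.35    -0.45]
  [  -0.30     0.90     0.00]
  [  -0.10    -0.35     0.90]
Cofactors of I−A, C_ij = (−1)^(i+j)·(minor ij) (rows/columns in the sector order above):
  C_11 = (0.90)(0.90) − (0.00)(-0.35) = 0.8100
  C_12 = −[(-0.30)(0.90) − (0.00)(-0.10)] = 0.2700
  C_13 = (-0.30)(-0.35) − (0.90)(-0.10) = 0.1950
  C_21 = −[(-0.35)(0.90) − (-0.45)(-0.35)] = 0.4725
  C_22 = (0.70)(0.90) − (-0.45)(-0.10) = 0.5850
  C_23 = −[(0.70)(-0.35) − (-0.35)(-0.10)] = 0.2800
  C_31 = (-0.35)(0.00) − (-0.45)(0.90) = 0.4050
  C_32 = −[(0.70)(0.00) − (-0.45)(-0.30)] = 0.1350
  C_33 = (0.70)(0.90) − (-0.35)(-0.30) = 0.5250
det(I−A) = Σ_j (I−A)_1j·C_1j = (0.70)(0.8100) + (-0.35)(0.2700) + (-0.45)(0.1950) = 0.38475
adj(I−A) = Cᵀ =
  [ 0.8100   0.4725   0.4050]
  [ 0.2700   0.5850   0.1350]
  [ 0.1950   0.2800   0.5250]
(I − A)⁻¹ = adj(I−A) / det(I−A) ≈
  [   2.1053     1.2281     1.0526]
  [   0.7018     1.5205     0.3509]
  [   0.5068     0.7277     1.3645]
The output multiplier for sector j is the column-j sum of the Leontief inverse (I − A)⁻¹ = adj(I−A) / det(I−A).
Column 1 of adj(I−A): (0.8100, 0.2700, 0.1950); det(I−A) = 0.38475.
m_1 = (0.8100 + 0.2700 + 0.1950) / 0.38475 = 1.275 / 0.38475 ≈ 3.314.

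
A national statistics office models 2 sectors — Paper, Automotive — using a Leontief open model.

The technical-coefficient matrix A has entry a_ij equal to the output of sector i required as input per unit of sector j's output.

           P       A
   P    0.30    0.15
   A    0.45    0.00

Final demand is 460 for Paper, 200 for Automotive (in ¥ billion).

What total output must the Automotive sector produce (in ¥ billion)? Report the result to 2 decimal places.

I − A =
  [   0.70    -0.15]
  [  -0.45     1.00]
det(I−A) = (0.70)(1.00) − (-0.15)(-0.45) = 0.6325
adj(I−A) = [[1.00, 0.15], [0.45, 0.70]]
(I − A)⁻¹ = adj(I−A) / det(I−A) ≈
  [   1.5810     0.2372]
  [   0.7115     1.1067]
x = (I − A)⁻¹ d = adj(I−A)·d / det(I−A), with det(I−A) = 0.6325:
  x_P = (1.00·460 + 0.15·200) / 0.6325 = 490.00 / 0.6325 ≈ 774.70
  x_A = (0.45·460 + 0.70·200) / 0.6325 = 347.00 / 0.6325 ≈ 548.62

x_A = 548.62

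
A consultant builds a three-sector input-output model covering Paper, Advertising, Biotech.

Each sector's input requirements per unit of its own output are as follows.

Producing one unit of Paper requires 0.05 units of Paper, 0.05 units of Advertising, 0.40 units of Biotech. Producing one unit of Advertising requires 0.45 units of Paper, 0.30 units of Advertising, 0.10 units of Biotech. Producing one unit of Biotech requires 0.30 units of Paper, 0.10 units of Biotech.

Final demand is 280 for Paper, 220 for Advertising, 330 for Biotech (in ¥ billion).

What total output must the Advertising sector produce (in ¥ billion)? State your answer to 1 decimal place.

I − A =
  [   0.95    -0.45    -0.30]
  [  -0.05     0.70     0.00]
  [  -0.40    -0.10     0.90]
Cofactors of I−A, C_ij = (−1)^(i+j)·(minor ij) (rows/columns in the sector order above):
  C_11 = (0.70)(0.90) − (0.00)(-0.10) = 0.6300
  C_12 = −[(-0.05)(0.90) − (0.00)(-0.40)] = 0.0450
  C_13 = (-0.05)(-0.10) − (0.70)(-0.40) = 0.2850
  C_21 = −[(-0.45)(0.90) − (-0.30)(-0.10)] = 0.4350
  C_22 = (0.95)(0.90) − (-0.30)(-0.40) = 0.7350
  C_23 = −[(0.95)(-0.10) − (-0.45)(-0.40)] = 0.2750
  C_31 = (-0.45)(0.00) − (-0.30)(0.70) = 0.2100
  C_32 = −[(0.95)(0.00) − (-0.30)(-0.05)] = 0.0150
  C_33 = (0.95)(0.70) − (-0.45)(-0.05) = 0.6425
det(I−A) = Σ_j (I−A)_1j·C_1j = (0.95)(0.6300) + (-0.45)(0.0450) + (-0.30)(0.2850) = 0.49275
adj(I−A) = Cᵀ =
  [ 0.6300   0.4350   0.2100]
  [ 0.0450   0.7350   0.0150]
  [ 0.2850   0.2750   0.6425]
(I − A)⁻¹ = adj(I−A) / det(I−A) ≈
  [   1.2785     0.8828     0.4262]
  [   0.0913     1.4916     0.0304]
  [   0.5784     0.5581     1.3039]
x = (I − A)⁻¹ d = adj(I−A)·d / det(I−A), with det(I−A) = 0.49275:
  x_P = (0.6300·280 + 0.4350·220 + 0.2100·330) / 0.49275 = 341.40 / 0.49275 ≈ 692.8
  x_A = (0.0450·280 + 0.7350·220 + 0.0150·330) / 0.49275 = 179.25 / 0.49275 ≈ 363.8
  x_B = (0.2850·280 + 0.2750·220 + 0.6425·330) / 0.49275 = 352.325 / 0.49275 ≈ 715.0

x_A = 363.8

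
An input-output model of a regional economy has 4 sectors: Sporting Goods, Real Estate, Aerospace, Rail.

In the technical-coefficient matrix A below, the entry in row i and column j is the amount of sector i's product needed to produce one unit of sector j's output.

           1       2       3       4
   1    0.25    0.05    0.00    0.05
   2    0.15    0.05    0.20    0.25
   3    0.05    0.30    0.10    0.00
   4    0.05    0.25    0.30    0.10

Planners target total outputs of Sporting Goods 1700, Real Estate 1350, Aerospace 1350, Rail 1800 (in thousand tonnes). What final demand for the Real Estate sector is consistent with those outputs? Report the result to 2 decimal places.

I − A =
  [   0.75    -0.05     0.00    -0.05]
  [  -0.15     0.95    -0.20    -0.25]
  [  -0.05    -0.30     0.90     0.00]
  [  -0.05    -0.25    -0.30     0.90]
d = (I − A) x:
  d_1 = (+0.75)·1700 + (-0.05)·1350 + (+0.00)·1350 + (-0.05)·1800 = 1117.50
  d_2 = (-0.15)·1700 + (+0.95)·1350 + (-0.20)·1350 + (-0.25)·1800 = 307.50
  d_3 = (-0.05)·1700 + (-0.30)·1350 + (+0.90)·1350 + (+0.00)·1800 = 725.00
  d_4 = (-0.05)·1700 + (-0.25)·1350 + (-0.30)·1350 + (+0.90)·1800 = 792.50

d_2 = 307.50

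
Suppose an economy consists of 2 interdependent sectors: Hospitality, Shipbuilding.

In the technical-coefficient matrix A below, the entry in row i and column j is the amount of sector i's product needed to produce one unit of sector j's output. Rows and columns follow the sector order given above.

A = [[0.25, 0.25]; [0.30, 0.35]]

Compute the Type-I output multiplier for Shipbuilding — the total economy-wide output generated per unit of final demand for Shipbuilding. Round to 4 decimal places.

I − A =
  [   0.75    -0.25]
  [  -0.30     0.65]
det(I−A) = (0.75)(0.65) − (-0.25)(-0.30) = 0.4125
adj(I−A) = [[0.65, 0.25], [0.30, 0.75]]
(I − A)⁻¹ = adj(I−A) / det(I−A) ≈
  [   1.57576     0.60606]
  [   0.72727     1.81818]
The output multiplier for sector j is the column-j sum of the Leontief inverse (I − A)⁻¹ = adj(I−A) / det(I−A).
Column S of adj(I−A): (0.25, 0.75); det(I−A) = 0.4125.
m_S = (0.25 + 0.75) / 0.4125 = 1.00 / 0.4125 ≈ 2.4242.

m_S = 2.4242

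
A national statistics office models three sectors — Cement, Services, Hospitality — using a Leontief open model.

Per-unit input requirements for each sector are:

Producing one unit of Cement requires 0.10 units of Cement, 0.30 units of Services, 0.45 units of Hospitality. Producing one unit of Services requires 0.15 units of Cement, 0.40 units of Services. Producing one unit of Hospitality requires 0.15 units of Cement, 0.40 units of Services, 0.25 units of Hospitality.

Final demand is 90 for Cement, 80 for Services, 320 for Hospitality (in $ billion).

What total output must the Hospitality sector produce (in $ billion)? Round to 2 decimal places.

x_3 = 619.26

I − A =
  [   0.90    -0.15    -0.15]
  [  -0.30     0.60    -0.40]
  [  -0.45     0.00     0.75]
Cofactors of I−A, C_ij = (−1)^(i+j)·(minor ij) (rows/columns in the sector order above):
  C_11 = (0.60)(0.75) − (-0.40)(0.00) = 0.4500
  C_12 = −[(-0.30)(0.75) − (-0.40)(-0.45)] = 0.4050
  C_13 = (-0.30)(0.00) − (0.60)(-0.45) = 0.2700
  C_21 = −[(-0.15)(0.75) − (-0.15)(0.00)] = 0.1125
  C_22 = (0.90)(0.75) − (-0.15)(-0.45) = 0.6075
  C_23 = −[(0.90)(0.00) − (-0.15)(-0.45)] = 0.0675
  C_31 = (-0.15)(-0.40) − (-0.15)(0.60) = 0.1500
  C_32 = −[(0.90)(-0.40) − (-0.15)(-0.30)] = 0.4050
  C_33 = (0.90)(0.60) − (-0.15)(-0.30) = 0.4950
det(I−A) = Σ_j (I−A)_1j·C_1j = (0.90)(0.4500) + (-0.15)(0.4050) + (-0.15)(0.2700) = 0.30375
adj(I−A) = Cᵀ =
  [ 0.4500   0.1125   0.1500]
  [ 0.4050   0.6075   0.4050]
  [ 0.2700   0.0675   0.4950]
(I − A)⁻¹ = adj(I−A) / det(I−A) ≈
  [   1.4815     0.3704     0.4938]
  [   1.3333     2.0000     1.3333]
  [   0.8889     0.2222     1.6296]
x = (I − A)⁻¹ d = adj(I−A)·d / det(I−A), with det(I−A) = 0.30375:
  x_1 = (0.4500·90 + 0.1125·80 + 0.1500·320) / 0.30375 = 97.50 / 0.30375 ≈ 320.99
  x_2 = (0.4050·90 + 0.6075·80 + 0.4050·320) / 0.30375 = 214.65 / 0.30375 ≈ 706.67
  x_3 = (0.2700·90 + 0.0675·80 + 0.4950·320) / 0.30375 = 188.10 / 0.30375 ≈ 619.26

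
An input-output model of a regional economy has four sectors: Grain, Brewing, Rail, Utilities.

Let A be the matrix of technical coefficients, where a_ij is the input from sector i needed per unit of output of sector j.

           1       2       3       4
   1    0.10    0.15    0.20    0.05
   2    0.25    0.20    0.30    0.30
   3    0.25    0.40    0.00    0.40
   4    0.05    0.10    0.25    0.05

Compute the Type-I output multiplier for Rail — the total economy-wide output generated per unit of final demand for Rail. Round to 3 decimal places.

I − A =
  [   0.90    -0.15    -0.20    -0.05]
  [  -0.25     0.80    -0.30    -0.30]
  [  -0.25    -0.40     1.00    -0.40]
  [  -0.05    -0.10    -0.25     0.95]
Compute the cofactors C_ij = (−1)^(i+j)·(3×3 minor ij) of I−A; the adjugate is their transpose:
adj(I−A) = Cᵀ =
  [ 0.494000   0.221500   0.211500   0.185000]
  [ 0.323500   0.707875   0.376875   0.399250]
  [ 0.309500   0.416875   0.615875   0.407250]
  [ 0.141500   0.195875   0.212875   0.503250]
det(I−A) = Σ_j (I−A)_1j·C_1j = (0.90)(0.494000) + (-0.15)(0.323500) + (-0.20)(0.309500) + (-0.05)(0.141500) = 0.3271
(I − A)⁻¹ = adj(I−A) / det(I−A) ≈
  [   1.5102     0.6772     0.6466     0.5656]
  [   0.9890     2.1641     1.1522     1.2206]
  [   0.9462     1.2745     1.8828     1.2450]
  [   0.4326     0.5988     0.6508     1.5385]
The output multiplier for sector j is the column-j sum of the Leontief inverse (I − A)⁻¹ = adj(I−A) / det(I−A).
Column 3 of adj(I−A): (0.211500, 0.376875, 0.615875, 0.212875); det(I−A) = 0.3271.
m_3 = (0.211500 + 0.376875 + 0.615875 + 0.212875) / 0.3271 = 1.417125 / 0.3271 ≈ 4.332.

m_3 = 4.332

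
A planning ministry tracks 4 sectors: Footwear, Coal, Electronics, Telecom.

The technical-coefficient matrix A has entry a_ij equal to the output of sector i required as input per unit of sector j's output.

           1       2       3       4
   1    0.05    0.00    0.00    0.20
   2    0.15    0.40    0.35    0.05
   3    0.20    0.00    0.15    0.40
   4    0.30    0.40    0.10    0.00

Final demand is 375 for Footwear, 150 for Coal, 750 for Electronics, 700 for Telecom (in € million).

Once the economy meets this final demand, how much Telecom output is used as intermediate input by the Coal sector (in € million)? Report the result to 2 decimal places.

z_42 = 685.02

I − A =
  [   0.95     0.00     0.00    -0.20]
  [  -0.15     0.60    -0.35    -0.05]
  [  -0.20     0.00     0.85    -0.40]
  [  -0.30    -0.40    -0.10     1.00]
Compute the cofactors C_ij = (−1)^(i+j)·(3×3 minor ij) of I−A; the adjugate is their transpose:
adj(I−A) = Cᵀ =
  [ 0.413000   0.068000   0.040000   0.102000]
  [ 0.247250   0.714500   0.319250   0.212875]
  [ 0.212000   0.168000   0.503000   0.252000]
  [ 0.244000   0.323000   0.190000   0.484500]
det(I−A) = Σ_j (I−A)_1j·C_1j = (0.95)(0.413000) + (0.00)(0.247250) + (0.00)(0.212000) + (-0.20)(0.244000) = 0.34355
(I − A)⁻¹ = adj(I−A) / det(I−A) ≈
  [   1.2022     0.1979     0.1164     0.2969]
  [   0.7197     2.0798     0.9293     0.6196]
  [   0.6171     0.4890     1.4641     0.7335]
  [   0.7102     0.9402     0.5530     1.4103]
First solve x = (I − A)⁻¹ d = adj(I−A)·d / det(I−A); in particular x_2 = (0.247250·375 + 0.714500·150 + 0.319250·750 + 0.212875·700) / 0.34355 = 588.34375 / 0.34355 ≈ 1712.5418.
Intermediate flow from 4 to 2: z_42 = a_42 · x_2 = 0.40 × 588.34375 / 0.34355 = 235.3375 / 0.34355 ≈ 685.02.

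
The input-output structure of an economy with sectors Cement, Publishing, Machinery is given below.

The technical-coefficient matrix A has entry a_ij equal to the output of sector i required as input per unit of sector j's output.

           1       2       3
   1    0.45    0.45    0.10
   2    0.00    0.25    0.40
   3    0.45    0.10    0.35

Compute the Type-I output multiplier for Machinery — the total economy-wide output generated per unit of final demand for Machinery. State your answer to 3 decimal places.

m_3 = 6.755

I − A =
  [   0.55    -0.45    -0.10]
  [   0.00     0.75    -0.40]
  [  -0.45    -0.10     0.65]
Cofactors of I−A, C_ij = (−1)^(i+j)·(minor ij) (rows/columns in the sector order above):
  C_11 = (0.75)(0.65) − (-0.40)(-0.10) = 0.4475
  C_12 = −[(0.00)(0.65) − (-0.40)(-0.45)] = 0.1800
  C_13 = (0.00)(-0.10) − (0.75)(-0.45) = 0.3375
  C_21 = −[(-0.45)(0.65) − (-0.10)(-0.10)] = 0.3025
  C_22 = (0.55)(0.65) − (-0.10)(-0.45) = 0.3125
  C_23 = −[(0.55)(-0.10) − (-0.45)(-0.45)] = 0.2575
  C_31 = (-0.45)(-0.40) − (-0.10)(0.75) = 0.2550
  C_32 = −[(0.55)(-0.40) − (-0.10)(0.00)] = 0.2200
  C_33 = (0.55)(0.75) − (-0.45)(0.00) = 0.4125
det(I−A) = Σ_j (I−A)_1j·C_1j = (0.55)(0.4475) + (-0.45)(0.1800) + (-0.10)(0.3375) = 0.131375
adj(I−A) = Cᵀ =
  [ 0.4475   0.3025   0.2550]
  [ 0.1800   0.3125   0.2200]
  [ 0.3375   0.2575   0.4125]
(I − A)⁻¹ = adj(I−A) / det(I−A) ≈
  [   3.4063     2.3026     1.9410]
  [   1.3701     2.3787     1.6746]
  [   2.5690     1.9600     3.1399]
The output multiplier for sector j is the column-j sum of the Leontief inverse (I − A)⁻¹ = adj(I−A) / det(I−A).
Column 3 of adj(I−A): (0.2550, 0.2200, 0.4125); det(I−A) = 0.131375.
m_3 = (0.2550 + 0.2200 + 0.4125) / 0.131375 = 0.8875 / 0.131375 ≈ 6.755.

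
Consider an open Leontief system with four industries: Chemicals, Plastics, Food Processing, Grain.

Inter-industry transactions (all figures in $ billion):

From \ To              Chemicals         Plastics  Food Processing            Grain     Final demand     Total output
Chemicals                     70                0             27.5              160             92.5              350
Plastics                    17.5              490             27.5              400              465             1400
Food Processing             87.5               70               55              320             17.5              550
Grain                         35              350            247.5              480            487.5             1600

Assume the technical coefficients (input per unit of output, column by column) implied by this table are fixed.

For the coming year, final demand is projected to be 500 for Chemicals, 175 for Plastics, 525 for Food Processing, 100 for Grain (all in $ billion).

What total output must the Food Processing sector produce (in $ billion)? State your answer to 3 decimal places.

x_F = 1181.640

Technical coefficients a_ij = z_ij / X_j:
  a_CC = 70/350 = 0.20, a_PC = 17.5/350 = 0.05, a_FC = 87.5/350 = 0.25, a_GC = 35/350 = 0.10
  a_CP = 0/1400 = 0.00, a_PP = 490/1400 = 0.35, a_FP = 70/1400 = 0.05, a_GP = 350/1400 = 0.25
  a_CF = 27.5/550 = 0.05, a_PF = 27.5/550 = 0.05, a_FF = 55/550 = 0.10, a_GF = 247.5/550 = 0.45
  a_CG = 160/1600 = 0.10, a_PG = 400/1600 = 0.25, a_FG = 320/1600 = 0.20, a_GG = 480/1600 = 0.30
I − A =
  [   0.80     0.00    -0.05    -0.10]
  [  -0.05     0.65    -0.05    -0.25]
  [  -0.25    -0.05     0.90    -0.20]
  [  -0.10    -0.25    -0.45     0.70]
Compute the cofactors C_ij = (−1)^(i+j)·(3×3 minor ij) of I−A; the adjugate is their transpose:
adj(I−A) = Cᵀ =
  [ 0.284875   0.029000   0.050125   0.065375]
  [ 0.087375   0.402000   0.122750   0.191125]
  [ 0.116625   0.073750   0.306250   0.130500]
  [ 0.146875   0.195125   0.247875   0.457750]
det(I−A) = Σ_j (I−A)_1j·C_1j = (0.80)(0.284875) + (0.00)(0.087375) + (-0.05)(0.116625) + (-0.10)(0.146875) = 0.20738125
(I − A)⁻¹ = adj(I−A) / det(I−A) ≈
  [   1.3737     0.1398     0.2417     0.3152]
  [   0.4213     1.9385     0.5919     0.9216]
  [   0.5624     0.3556     1.4767     0.6293]
  [   0.7082     0.9409     1.1953     2.2073]
x = (I − A)⁻¹ d = adj(I−A)·d / det(I−A), with det(I−A) = 0.20738125:
  x_C = (0.284875·500 + 0.029000·175 + 0.050125·525 + 0.065375·100) / 0.20738125 = 180.365625 / 0.20738125 ≈ 869.730
  x_P = (0.087375·500 + 0.402000·175 + 0.122750·525 + 0.191125·100) / 0.20738125 = 197.59375 / 0.20738125 ≈ 952.804
  x_F = (0.116625·500 + 0.073750·175 + 0.306250·525 + 0.130500·100) / 0.20738125 = 245.05 / 0.20738125 ≈ 1181.640
  x_G = (0.146875·500 + 0.195125·175 + 0.247875·525 + 0.457750·100) / 0.20738125 = 283.49375 / 0.20738125 ≈ 1367.017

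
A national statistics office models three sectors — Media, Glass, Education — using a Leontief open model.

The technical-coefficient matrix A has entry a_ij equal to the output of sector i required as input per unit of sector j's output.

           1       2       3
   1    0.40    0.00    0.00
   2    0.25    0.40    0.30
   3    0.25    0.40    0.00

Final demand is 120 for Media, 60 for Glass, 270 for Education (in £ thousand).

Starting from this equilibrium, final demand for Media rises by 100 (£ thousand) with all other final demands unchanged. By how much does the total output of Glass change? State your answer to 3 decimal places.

Δx_2 = 112.847

I − A =
  [   0.60     0.00     0.00]
  [  -0.25     0.60    -0.30]
  [  -0.25    -0.40     1.00]
Cofactors of I−A, C_ij = (−1)^(i+j)·(minor ij) (rows/columns in the sector order above):
  C_11 = (0.60)(1.00) − (-0.30)(-0.40) = 0.4800
  C_12 = −[(-0.25)(1.00) − (-0.30)(-0.25)] = 0.3250
  C_13 = (-0.25)(-0.40) − (0.60)(-0.25) = 0.2500
  C_21 = −[(0.00)(1.00) − (0.00)(-0.40)] = 0.0000
  C_22 = (0.60)(1.00) − (0.00)(-0.25) = 0.6000
  C_23 = −[(0.60)(-0.40) − (0.00)(-0.25)] = 0.2400
  C_31 = (0.00)(-0.30) − (0.00)(0.60) = 0.0000
  C_32 = −[(0.60)(-0.30) − (0.00)(-0.25)] = 0.1800
  C_33 = (0.60)(0.60) − (0.00)(-0.25) = 0.3600
det(I−A) = Σ_j (I−A)_1j·C_1j = (0.60)(0.4800) + (0.00)(0.3250) + (0.00)(0.2500) = 0.2880
adj(I−A) = Cᵀ =
  [ 0.4800   0.0000   0.0000]
  [ 0.3250   0.6000   0.1800]
  [ 0.2500   0.2400   0.3600]
(I − A)⁻¹ = adj(I−A) / det(I−A) ≈
  [   1.6667     0.0000     0.0000]
  [   1.1285     2.0833     0.6250]
  [   0.8681     0.8333     1.2500]
Δx = (I − A)⁻¹ Δd with Δd having +100 in the Media component and 0 elsewhere.
So Δx_2 = L_21 · (+100), where L_21 = adj(I−A)_21 / det(I−A) = 0.3250 / 0.2880.
Δx_2 = 0.3250 × (+100) / 0.2880 = 32.50 / 0.2880 ≈ 112.847.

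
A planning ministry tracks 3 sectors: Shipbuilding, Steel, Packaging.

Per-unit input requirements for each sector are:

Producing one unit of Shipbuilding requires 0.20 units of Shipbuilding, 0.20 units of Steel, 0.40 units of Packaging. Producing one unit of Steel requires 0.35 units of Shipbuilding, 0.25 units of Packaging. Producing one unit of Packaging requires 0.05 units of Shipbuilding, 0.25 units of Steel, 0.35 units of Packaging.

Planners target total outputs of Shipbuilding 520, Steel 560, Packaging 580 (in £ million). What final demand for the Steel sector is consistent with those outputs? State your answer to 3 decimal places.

I − A =
  [   0.80    -0.35    -0.05]
  [  -0.20     1.00    -0.25]
  [  -0.40    -0.25     0.65]
d = (I − A) x:
  d_1 = (+0.80)·520 + (-0.35)·560 + (-0.05)·580 = 191.000
  d_2 = (-0.20)·520 + (+1.00)·560 + (-0.25)·580 = 311.000
  d_3 = (-0.40)·520 + (-0.25)·560 + (+0.65)·580 = 29.000

d_2 = 311.000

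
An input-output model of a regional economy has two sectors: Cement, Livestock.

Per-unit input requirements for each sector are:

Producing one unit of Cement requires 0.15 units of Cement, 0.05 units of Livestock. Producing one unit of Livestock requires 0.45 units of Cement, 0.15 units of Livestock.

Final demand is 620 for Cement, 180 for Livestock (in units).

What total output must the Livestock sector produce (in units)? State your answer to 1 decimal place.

x_2 = 262.9

I − A =
  [   0.85    -0.45]
  [  -0.05     0.85]
det(I−A) = (0.85)(0.85) − (-0.45)(-0.05) = 0.7000
adj(I−A) = [[0.85, 0.45], [0.05, 0.85]]
(I − A)⁻¹ = adj(I−A) / det(I−A) ≈
  [   1.2143     0.6429]
  [   0.0714     1.2143]
x = (I − A)⁻¹ d = adj(I−A)·d / det(I−A), with det(I−A) = 0.7000:
  x_1 = (0.85·620 + 0.45·180) / 0.7000 = 608.00 / 0.7000 ≈ 868.6
  x_2 = (0.05·620 + 0.85·180) / 0.7000 = 184.00 / 0.7000 ≈ 262.9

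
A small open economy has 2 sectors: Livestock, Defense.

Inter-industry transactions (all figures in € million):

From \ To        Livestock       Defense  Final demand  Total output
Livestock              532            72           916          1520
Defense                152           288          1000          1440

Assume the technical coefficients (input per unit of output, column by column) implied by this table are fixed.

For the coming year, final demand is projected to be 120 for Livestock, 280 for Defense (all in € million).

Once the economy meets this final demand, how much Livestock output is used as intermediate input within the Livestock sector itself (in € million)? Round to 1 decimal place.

Technical coefficients a_ij = z_ij / X_j:
  a_11 = 532/1520 = 0.35, a_21 = 152/1520 = 0.10
  a_12 = 72/1440 = 0.05, a_22 = 288/1440 = 0.20
I − A =
  [   0.65    -0.05]
  [  -0.10     0.80]
det(I−A) = (0.65)(0.80) − (-0.05)(-0.10) = 0.5150
adj(I−A) = [[0.80, 0.05], [0.10, 0.65]]
(I − A)⁻¹ = adj(I−A) / det(I−A) ≈
  [   1.5534     0.0971]
  [   0.1942     1.2621]
First solve x = (I − A)⁻¹ d = adj(I−A)·d / det(I−A); in particular x_1 = (0.80·120 + 0.05·280) / 0.5150 = 110.00 / 0.5150 ≈ 213.592.
Intermediate flow from 1 to 1: z_11 = a_11 · x_1 = 0.35 × 110.00 / 0.5150 = 38.50 / 0.5150 ≈ 74.8.

z_11 = 74.8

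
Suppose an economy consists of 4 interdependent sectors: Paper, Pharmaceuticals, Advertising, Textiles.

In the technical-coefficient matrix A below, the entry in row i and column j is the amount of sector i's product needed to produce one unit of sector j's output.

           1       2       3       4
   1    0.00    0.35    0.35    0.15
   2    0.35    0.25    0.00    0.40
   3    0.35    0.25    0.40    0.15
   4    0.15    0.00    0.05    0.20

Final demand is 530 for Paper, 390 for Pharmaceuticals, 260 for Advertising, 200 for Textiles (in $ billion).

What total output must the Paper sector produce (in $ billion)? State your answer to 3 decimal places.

I − A =
  [   1.00    -0.35    -0.35    -0.15]
  [  -0.35     0.75     0.00    -0.40]
  [  -0.35    -0.25     0.60    -0.15]
  [  -0.15     0.00    -0.05     0.80]
Compute the cofactors C_ij = (−1)^(i+j)·(3×3 minor ij) of I−A; the adjugate is their transpose:
adj(I−A) = Cᵀ =
  [ 0.349375   0.237250   0.222625   0.225875]
  [ 0.208375   0.350500   0.141625   0.240875]
  [ 0.311875   0.300250   0.464125   0.295625]
  [ 0.085000   0.063250   0.070750   0.254000]
det(I−A) = Σ_j (I−A)_1j·C_1j = (1.00)(0.349375) + (-0.35)(0.208375) + (-0.35)(0.311875) + (-0.15)(0.085000) = 0.1545375
(I − A)⁻¹ = adj(I−A) / det(I−A) ≈
  [   2.2608     1.5352     1.4406     1.4616]
  [   1.3484     2.2681     0.9164     1.5587]
  [   2.0181     1.9429     3.0033     1.9130]
  [   0.5500     0.4093     0.4578     1.6436]
x = (I − A)⁻¹ d = adj(I−A)·d / det(I−A), with det(I−A) = 0.1545375:
  x_1 = (0.349375·530 + 0.237250·390 + 0.222625·260 + 0.225875·200) / 0.1545375 = 380.75375 / 0.1545375 ≈ 2463.828
  x_2 = (0.208375·530 + 0.350500·390 + 0.141625·260 + 0.240875·200) / 0.1545375 = 332.13125 / 0.1545375 ≈ 2149.195
  x_3 = (0.311875·530 + 0.300250·390 + 0.464125·260 + 0.295625·200) / 0.1545375 = 462.18875 / 0.1545375 ≈ 2990.787
  x_4 = (0.085000·530 + 0.063250·390 + 0.070750·260 + 0.254000·200) / 0.1545375 = 138.9125 / 0.1545375 ≈ 898.892

x_1 = 2463.828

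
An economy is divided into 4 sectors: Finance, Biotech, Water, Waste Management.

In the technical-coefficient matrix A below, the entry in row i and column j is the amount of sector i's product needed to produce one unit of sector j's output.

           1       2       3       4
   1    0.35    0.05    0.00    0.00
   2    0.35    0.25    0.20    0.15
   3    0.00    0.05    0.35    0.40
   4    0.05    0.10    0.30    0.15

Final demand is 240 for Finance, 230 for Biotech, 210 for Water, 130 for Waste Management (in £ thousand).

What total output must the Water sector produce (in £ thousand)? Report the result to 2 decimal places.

x_3 = 705.49

I − A =
  [   0.65    -0.05     0.00     0.00]
  [  -0.35     0.75    -0.20    -0.15]
  [   0.00    -0.05     0.65    -0.40]
  [  -0.05    -0.10    -0.30     0.85]
Compute the cofactors C_ij = (−1)^(i+j)·(3×3 minor ij) of I−A; the adjugate is their transpose:
adj(I−A) = Cᵀ =
  [ 0.295875   0.021625   0.010750   0.008875]
  [ 0.160250   0.281125   0.139750   0.115375]
  [ 0.044250   0.054625   0.389375   0.192875]
  [ 0.051875   0.053625   0.154500   0.299000]
det(I−A) = Σ_j (I−A)_1j·C_1j = (0.65)(0.295875) + (-0.05)(0.160250) + (0.00)(0.044250) + (0.00)(0.051875) = 0.18430625
(I − A)⁻¹ = adj(I−A) / det(I−A) ≈
  [   1.6053     0.1173     0.0583     0.0482]
  [   0.8695     1.5253     0.7582     0.6260]
  [   0.2401     0.2964     2.1127     1.0465]
  [   0.2815     0.2910     0.8383     1.6223]
x = (I − A)⁻¹ d = adj(I−A)·d / det(I−A), with det(I−A) = 0.18430625:
  x_1 = (0.295875·240 + 0.021625·230 + 0.010750·210 + 0.008875·130) / 0.18430625 = 79.395 / 0.18430625 ≈ 430.78
  x_2 = (0.160250·240 + 0.281125·230 + 0.139750·210 + 0.115375·130) / 0.18430625 = 147.465 / 0.18430625 ≈ 800.11
  x_3 = (0.044250·240 + 0.054625·230 + 0.389375·210 + 0.192875·130) / 0.18430625 = 130.02625 / 0.18430625 ≈ 705.49
  x_4 = (0.051875·240 + 0.053625·230 + 0.154500·210 + 0.299000·130) / 0.18430625 = 96.09875 / 0.18430625 ≈ 521.41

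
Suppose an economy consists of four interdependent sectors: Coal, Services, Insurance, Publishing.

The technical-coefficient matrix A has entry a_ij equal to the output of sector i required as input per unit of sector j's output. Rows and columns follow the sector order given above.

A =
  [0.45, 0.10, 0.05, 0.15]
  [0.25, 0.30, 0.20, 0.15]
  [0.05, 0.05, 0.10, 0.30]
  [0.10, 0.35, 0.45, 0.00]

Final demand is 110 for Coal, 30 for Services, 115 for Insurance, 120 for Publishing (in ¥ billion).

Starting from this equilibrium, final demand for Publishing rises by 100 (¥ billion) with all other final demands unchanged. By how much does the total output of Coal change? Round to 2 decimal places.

Δx_1 = 62.40

I − A =
  [   0.55    -0.10    -0.05    -0.15]
  [  -0.25     0.70    -0.20    -0.15]
  [  -0.05    -0.05     0.90    -0.30]
  [  -0.10    -0.35    -0.45     1.00]
Compute the cofactors C_ij = (−1)^(i+j)·(3×3 minor ij) of I−A; the adjugate is their transpose:
adj(I−A) = Cᵀ =
  [ 0.453875   0.134875   0.116875   0.123375]
  [ 0.224125   0.399875   0.174250   0.145875]
  [ 0.092875   0.095125   0.306000   0.120000]
  [ 0.165625   0.196250   0.210375   0.315125]
det(I−A) = Σ_j (I−A)_1j·C_1j = (0.55)(0.453875) + (-0.10)(0.224125) + (-0.05)(0.092875) + (-0.15)(0.165625) = 0.19773125
(I − A)⁻¹ = adj(I−A) / det(I−A) ≈
  [   2.2954     0.6821     0.5911     0.6240]
  [   1.1335     2.0223     0.8812     0.7377]
  [   0.4697     0.4811     1.5476     0.6069]
  [   0.8376     0.9925     1.0639     1.5937]
Δx = (I − A)⁻¹ Δd with Δd having +100 in the Publishing component and 0 elsewhere.
So Δx_1 = L_14 · (+100), where L_14 = adj(I−A)_14 / det(I−A) = 0.123375 / 0.19773125.
Δx_1 = 0.123375 × (+100) / 0.19773125 = 12.3375 / 0.19773125 ≈ 62.40.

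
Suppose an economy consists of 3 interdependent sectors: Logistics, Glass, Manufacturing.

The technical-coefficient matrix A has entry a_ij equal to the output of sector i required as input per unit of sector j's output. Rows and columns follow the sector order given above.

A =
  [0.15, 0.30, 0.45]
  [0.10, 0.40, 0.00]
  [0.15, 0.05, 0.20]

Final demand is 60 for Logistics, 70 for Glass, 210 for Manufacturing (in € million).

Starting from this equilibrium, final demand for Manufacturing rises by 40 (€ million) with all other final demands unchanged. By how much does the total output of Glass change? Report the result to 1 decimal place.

Δx_2 = 5.3

I − A =
  [   0.85    -0.30    -0.45]
  [  -0.10     0.60     0.00]
  [  -0.15    -0.05     0.80]
Cofactors of I−A, C_ij = (−1)^(i+j)·(minor ij) (rows/columns in the sector order above):
  C_11 = (0.60)(0.80) − (0.00)(-0.05) = 0.4800
  C_12 = −[(-0.10)(0.80) − (0.00)(-0.15)] = 0.0800
  C_13 = (-0.10)(-0.05) − (0.60)(-0.15) = 0.0950
  C_21 = −[(-0.30)(0.80) − (-0.45)(-0.05)] = 0.2625
  C_22 = (0.85)(0.80) − (-0.45)(-0.15) = 0.6125
  C_23 = −[(0.85)(-0.05) − (-0.30)(-0.15)] = 0.0875
  C_31 = (-0.30)(0.00) − (-0.45)(0.60) = 0.2700
  C_32 = −[(0.85)(0.00) − (-0.45)(-0.10)] = 0.0450
  C_33 = (0.85)(0.60) − (-0.30)(-0.10) = 0.4800
det(I−A) = Σ_j (I−A)_1j·C_1j = (0.85)(0.4800) + (-0.30)(0.0800) + (-0.45)(0.0950) = 0.34125
adj(I−A) = Cᵀ =
  [ 0.4800   0.2625   0.2700]
  [ 0.0800   0.6125   0.0450]
  [ 0.0950   0.0875   0.4800]
(I − A)⁻¹ = adj(I−A) / det(I−A) ≈
  [   1.4066     0.7692     0.7912]
  [   0.2344     1.7949     0.1319]
  [   0.2784     0.2564     1.4066]
Δx = (I − A)⁻¹ Δd with Δd having +40 in the Manufacturing component and 0 elsewhere.
So Δx_2 = L_23 · (+40), where L_23 = adj(I−A)_23 / det(I−A) = 0.0450 / 0.34125.
Δx_2 = 0.0450 × (+40) / 0.34125 = 1.80 / 0.34125 ≈ 5.3.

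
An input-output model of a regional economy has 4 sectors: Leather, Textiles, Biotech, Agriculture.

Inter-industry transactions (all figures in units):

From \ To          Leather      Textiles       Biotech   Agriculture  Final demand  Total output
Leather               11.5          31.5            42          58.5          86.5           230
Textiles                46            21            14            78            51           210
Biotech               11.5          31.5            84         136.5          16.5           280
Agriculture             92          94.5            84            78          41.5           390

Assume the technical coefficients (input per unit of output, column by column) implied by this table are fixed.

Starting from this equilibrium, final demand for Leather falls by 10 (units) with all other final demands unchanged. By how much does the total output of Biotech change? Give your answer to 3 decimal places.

Δx_B = -11.278

Technical coefficients a_ij = z_ij / X_j:
  a_LL = 11.5/230 = 0.05, a_TL = 46/230 = 0.20, a_BL = 11.5/230 = 0.05, a_AL = 92/230 = 0.40
  a_LT = 31.5/210 = 0.15, a_TT = 21/210 = 0.10, a_BT = 31.5/210 = 0.15, a_AT = 94.5/210 = 0.45
  a_LB = 42/280 = 0.15, a_TB = 14/280 = 0.05, a_BB = 84/280 = 0.30, a_AB = 84/280 = 0.30
  a_LA = 58.5/390 = 0.15, a_TA = 78/390 = 0.20, a_BA = 136.5/390 = 0.35, a_AA = 78/390 = 0.20
I − A =
  [   0.95    -0.15    -0.15    -0.15]
  [  -0.20     0.90    -0.05    -0.20]
  [  -0.05    -0.15     0.70    -0.35]
  [  -0.40    -0.45    -0.30     0.80]
Compute the cofactors C_ij = (−1)^(i+j)·(3×3 minor ij) of I−A; the adjugate is their transpose:
adj(I−A) = Cᵀ =
  [ 0.323625   0.163875   0.153375   0.168750]
  [ 0.159000   0.361000   0.137000   0.180000]
  [ 0.225000   0.285000   0.495000   0.330000]
  [ 0.335625   0.391875   0.339375   0.558750]
det(I−A) = Σ_j (I−A)_1j·C_1j = (0.95)(0.323625) + (-0.15)(0.159000) + (-0.15)(0.225000) + (-0.15)(0.335625) = 0.1995
(I − A)⁻¹ = adj(I−A) / det(I−A) ≈
  [   1.6222     0.8214     0.7688     0.8459]
  [   0.7970     1.8095     0.6867     0.9023]
  [   1.1278     1.4286     2.4812     1.6541]
  [   1.6823     1.9643     1.7011     2.8008]
Δx = (I − A)⁻¹ Δd with Δd having -10 in the Leather component and 0 elsewhere.
So Δx_B = L_BL · (-10), where L_BL = adj(I−A)_BL / det(I−A) = 0.225000 / 0.1995.
Δx_B = 0.225000 × (-10) / 0.1995 = -2.25 / 0.1995 ≈ -11.278.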